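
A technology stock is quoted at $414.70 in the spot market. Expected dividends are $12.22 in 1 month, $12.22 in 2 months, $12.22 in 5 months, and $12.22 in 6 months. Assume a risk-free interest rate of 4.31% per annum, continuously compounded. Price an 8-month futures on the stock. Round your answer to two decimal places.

$377.11

PV(dividends) I = 12.22·e^(−0.0431·1/12) + 12.22·e^(−0.0431·2/12) + 12.22·e^(−0.0431·5/12) + 12.22·e^(−0.0431·6/12)
I = 12.1762 + 12.1325 + 12.0025 + 11.9595 = 48.2707
F = (S − I)·e^(rT) = (414.70 − 48.2707) · e^(0.0431·8/12)
= 366.4293 · e^0.028733 = 366.4293 × 1.029150 = $377.11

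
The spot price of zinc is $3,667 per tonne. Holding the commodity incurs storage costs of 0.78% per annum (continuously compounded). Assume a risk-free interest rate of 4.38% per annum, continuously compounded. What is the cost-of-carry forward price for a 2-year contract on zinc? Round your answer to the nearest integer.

$4,066 per tonne

Net carry = r + u − y = 0.0438 + 0.0078 − 0.0000 = 0.0516
F = S·e^((r+u−y)T) = 3667 · e^(0.0516 × 2) = 3667 · e^0.103200
= 3667 × 1.108713 = $4,066 per tonne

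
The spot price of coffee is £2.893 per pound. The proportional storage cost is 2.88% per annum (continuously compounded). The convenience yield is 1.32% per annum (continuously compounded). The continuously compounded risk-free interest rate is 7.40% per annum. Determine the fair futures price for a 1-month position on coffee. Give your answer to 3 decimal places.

Net carry = r + u − y = 0.0740 + 0.0288 − 0.0132 = 0.0896
F = S·e^((r+u−y)T) = 2.893 · e^(0.0896 × 1/12) = 2.893 · e^0.007467
= 2.893 × 1.007495 = £2.915 per pound

£2.915 per pound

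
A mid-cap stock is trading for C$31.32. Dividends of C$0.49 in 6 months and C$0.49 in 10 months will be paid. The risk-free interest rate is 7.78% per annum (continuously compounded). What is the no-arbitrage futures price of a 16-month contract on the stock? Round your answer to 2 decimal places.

PV(dividends) I = 0.49·e^(−0.0778·6/12) + 0.49·e^(−0.0778·10/12)
I = 0.4713 + 0.4592 = 0.9305
F = (S − I)·e^(rT) = (31.32 − 0.9305) · e^(0.0778·16/12)
= 30.3895 · e^0.103733 = 30.3895 × 1.109304 = C$33.71

C$33.71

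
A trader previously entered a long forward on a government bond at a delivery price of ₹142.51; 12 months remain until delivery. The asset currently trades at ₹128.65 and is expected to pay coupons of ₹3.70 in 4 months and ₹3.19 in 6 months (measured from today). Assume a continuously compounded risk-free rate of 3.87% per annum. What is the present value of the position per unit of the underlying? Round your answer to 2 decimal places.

-₹15.23

PV(remaining coupons) I = 3.70·e^(−0.0387·4/12) + 3.19·e^(−0.0387·6/12) = 6.7814
Current forward F = (S − I)·e^(rT) = (128.65 − 6.7814)·e^(0.0387·12/12) = 121.8686 × 1.039459 = 126.6774
Value (long) = (F − K)·e^(−rT) = (126.6774 − 142.51) × 0.962039 = -15.2316
Value = -₹15.23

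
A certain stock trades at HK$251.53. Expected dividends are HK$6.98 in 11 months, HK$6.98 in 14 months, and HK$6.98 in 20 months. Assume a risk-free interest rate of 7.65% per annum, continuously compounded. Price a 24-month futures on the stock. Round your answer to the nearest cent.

PV(dividends) I = 6.98·e^(−0.0765·11/12) + 6.98·e^(−0.0765·14/12) + 6.98·e^(−0.0765·20/12)
I = 6.5073 + 6.3840 + 6.1444 = 19.0357
F = (S − I)·e^(rT) = (251.53 − 19.0357) · e^(0.0765·24/12)
= 232.4943 · e^0.153000 = 232.4943 × 1.165325 = HK$270.93

HK$270.93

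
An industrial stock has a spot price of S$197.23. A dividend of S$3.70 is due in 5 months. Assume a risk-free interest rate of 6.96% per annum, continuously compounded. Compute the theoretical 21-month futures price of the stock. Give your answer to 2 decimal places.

S$218.72

PV(dividends) I = 3.70·e^(−0.0696·5/12)
I = 3.5942
F = (S − I)·e^(rT) = (197.23 − 3.5942) · e^(0.0696·21/12)
= 193.6358 · e^0.121800 = 193.6358 × 1.129528 = S$218.72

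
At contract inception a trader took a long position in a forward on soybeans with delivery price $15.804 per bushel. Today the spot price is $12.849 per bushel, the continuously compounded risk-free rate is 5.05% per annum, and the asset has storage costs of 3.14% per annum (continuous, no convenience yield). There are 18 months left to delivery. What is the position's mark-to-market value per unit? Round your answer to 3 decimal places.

-$1.182 per bushel

Current fair forward for the remaining 18 months: F = S·e^((r + u)·T), (r + u) = 0.0505 + 0.0314 = 0.0819
F = 12.849 · e^(0.0819 × 18/12) = 12.849 × 1.130715 = 14.5286
Value of long forward = (F − K)·e^(−rT) = (14.5286 − 15.804) · e^(−0.0505·18/12)
= -1.2754 × 0.927048 = -1.182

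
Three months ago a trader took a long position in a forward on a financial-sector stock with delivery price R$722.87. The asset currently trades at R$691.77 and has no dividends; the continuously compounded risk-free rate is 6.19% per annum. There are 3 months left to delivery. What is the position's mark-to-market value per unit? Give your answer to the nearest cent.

Current fair forward for the remaining 3 months: F = S·e^(r·T), r = 0.0619
F = 691.77 · e^(0.0619 × 3/12) = 691.77 × 1.015595 = 702.5582
Value of long forward = (F − K)·e^(−rT) = (702.5582 − 722.87) · e^(−0.0619·3/12)
= -20.3118 × 0.984644 = -20.00

-R$20.00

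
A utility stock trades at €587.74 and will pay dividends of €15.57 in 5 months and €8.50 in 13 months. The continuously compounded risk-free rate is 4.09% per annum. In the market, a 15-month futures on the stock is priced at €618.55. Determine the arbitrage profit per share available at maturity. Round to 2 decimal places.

€24.65 per share

PV(dividends) I = 15.57·e^(−0.0409·5/12) + 8.50·e^(−0.0409·13/12) = 23.4385
Fair futures F* = (S − I)·e^(rT) = (587.74 − 23.4385)·e^0.051125 = 564.3015 × 1.052454 = 593.9014
Market €618.55 > fair 593.9014: forward overpriced → cash-and-carry (borrow at r, buy the stock and collect the dividends, short the forward).
Profit at T = |F_mkt − F*| = |618.55 − 593.9014| = €24.65 per share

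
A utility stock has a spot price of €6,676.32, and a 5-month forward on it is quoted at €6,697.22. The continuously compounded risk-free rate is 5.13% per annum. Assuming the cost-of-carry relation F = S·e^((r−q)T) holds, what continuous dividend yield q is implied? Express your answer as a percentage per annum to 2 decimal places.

4.38%

From F = S·e^((r−q)T): (r − q) = ln(F/S)/T
ln(6697.22/6676.32) = ln(1.003130) = 0.003125
(r − q) = 0.003125 / (5/12) = 0.007500
q = r − ln(F/S)/T = 0.0513 − 0.007500 = 0.043800
q = 4.38%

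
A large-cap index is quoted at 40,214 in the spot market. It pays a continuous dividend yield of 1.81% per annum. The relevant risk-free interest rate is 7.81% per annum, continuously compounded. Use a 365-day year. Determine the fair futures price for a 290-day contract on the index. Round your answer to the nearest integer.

42,177

F = S·e^((r − q)T) = 40214 · e^((0.0781 − 0.0181) × 290/365)
= 40214 · e^0.047671 = 40214 × 1.048826
F = 42,177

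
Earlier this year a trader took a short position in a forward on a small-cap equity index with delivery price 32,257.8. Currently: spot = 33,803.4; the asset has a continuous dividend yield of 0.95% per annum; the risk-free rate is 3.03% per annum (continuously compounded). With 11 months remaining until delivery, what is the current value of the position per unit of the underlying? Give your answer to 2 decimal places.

Current fair forward for the remaining 11 months: F = S·e^((r − q)·T), (r − q) = 0.0303 − 0.0095 = 0.0208
F = 33803.4 · e^(0.0208 × 11/12) = 33803.4 × 1.01924960 = 34454.1019
Value of long forward = (F − K)·e^(−rT) = (34454.1019 − 32257.8) · e^(−0.0303·11/12)
= 2196.3019 × 0.97260718 = 2136.14
Short position value = −(long value) = -2136.14

-2136.14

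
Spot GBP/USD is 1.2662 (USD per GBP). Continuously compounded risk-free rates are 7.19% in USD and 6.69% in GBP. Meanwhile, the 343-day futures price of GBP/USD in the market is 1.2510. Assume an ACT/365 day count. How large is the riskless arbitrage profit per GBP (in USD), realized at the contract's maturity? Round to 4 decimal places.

Fair futures: F* = S·e^(carry·T), with carry = (r_USD − r_GBP) = 0.0719 − 0.0669 = 0.0050
F* = 1.2662 · e^(0.0050 × 343/365) = 1.2662 · e^0.004699 = 1.2662 × 1.004710 = 1.2722
Market 1.2510 < fair 1.2722: forward underpriced → reverse cash-and-carry (short spot, go long the forward).
At maturity, profit = |F_mkt − F*| = |1.2510 − 1.2722| = 0.0212 per GBP (in USD)

0.0212 per GBP (in USD)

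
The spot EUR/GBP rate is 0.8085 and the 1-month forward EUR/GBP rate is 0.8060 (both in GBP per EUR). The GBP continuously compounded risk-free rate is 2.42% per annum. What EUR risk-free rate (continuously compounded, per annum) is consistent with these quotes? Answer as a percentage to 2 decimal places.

F = S·e^((r_GBP − r_EUR)T) ⇒ r_EUR = r_GBP − ln(F/S)/T
ln(0.8060/0.8085) = -0.003097; /(1/12) = -0.037164
r_EUR = 0.0242 + 0.037164 = 0.061364
r_EUR = 6.14%

6.14%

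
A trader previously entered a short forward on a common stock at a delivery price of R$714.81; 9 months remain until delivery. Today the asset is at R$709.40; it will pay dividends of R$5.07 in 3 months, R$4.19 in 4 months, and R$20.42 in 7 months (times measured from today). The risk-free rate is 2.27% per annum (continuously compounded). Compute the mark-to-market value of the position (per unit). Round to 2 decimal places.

R$22.69

PV(remaining dividends) I = 5.07·e^(−0.0227·3/12) + 4.19·e^(−0.0227·4/12) + 20.42·e^(−0.0227·7/12) = 29.3511
Current forward F = (S − I)·e^(rT) = (709.40 − 29.3511)·e^(0.0227·9/12) = 680.0489 × 1.017171 = 691.7260
Value (long) = (F − K)·e^(−rT) = (691.7260 − 714.81) × 0.983119 = -22.6943
Short position value = −(long value) = R$22.69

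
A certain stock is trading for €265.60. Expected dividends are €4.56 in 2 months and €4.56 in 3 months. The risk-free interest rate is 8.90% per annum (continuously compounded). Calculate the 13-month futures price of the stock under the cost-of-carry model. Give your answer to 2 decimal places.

€282.62

PV(dividends) I = 4.56·e^(−0.0890·2/12) + 4.56·e^(−0.0890·3/12)
I = 4.4929 + 4.4597 = 8.9526
F = (S − I)·e^(rT) = (265.60 − 8.9526) · e^(0.0890·13/12)
= 256.6474 · e^0.096417 = 256.6474 × 1.101218 = €282.62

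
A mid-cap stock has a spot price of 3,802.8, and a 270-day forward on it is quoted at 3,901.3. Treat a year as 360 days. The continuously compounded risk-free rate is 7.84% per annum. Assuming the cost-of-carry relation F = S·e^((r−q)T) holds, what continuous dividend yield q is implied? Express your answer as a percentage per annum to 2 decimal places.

From F = S·e^((r−q)T): (r − q) = ln(F/S)/T
ln(3901.3/3802.8) = ln(1.025902) = 0.025572
(r − q) = 0.025572 / (270/360) = 0.034096
q = r − ln(F/S)/T = 0.0784 − 0.034096 = 0.044304
q = 4.43%

4.43%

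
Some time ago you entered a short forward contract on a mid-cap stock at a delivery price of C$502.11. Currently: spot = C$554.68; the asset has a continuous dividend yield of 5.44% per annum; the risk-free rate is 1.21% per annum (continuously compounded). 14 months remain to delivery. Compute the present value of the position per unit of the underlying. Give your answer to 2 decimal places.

-C$25.50

Current fair forward for the remaining 14 months: F = S·e^((r − q)·T), (r − q) = 0.0121 − 0.0544 = -0.0423
F = 554.68 · e^(-0.0423 × 14/12) = 554.68 × 0.951848 = 527.9710
Value of long forward = (F − K)·e^(−rT) = (527.9710 − 502.11) · e^(−0.0121·14/12)
= 25.8610 × 0.985983 = 25.50
Short position value = −(long value) = -C$25.50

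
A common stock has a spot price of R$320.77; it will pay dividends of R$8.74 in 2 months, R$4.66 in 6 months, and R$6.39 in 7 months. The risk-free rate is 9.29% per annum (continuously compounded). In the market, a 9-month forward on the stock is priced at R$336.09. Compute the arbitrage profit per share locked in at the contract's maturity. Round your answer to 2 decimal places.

PV(dividends) I = 8.74·e^(−0.0929·2/12) + 4.66·e^(−0.0929·6/12) + 6.39·e^(−0.0929·7/12) = 19.1071
Fair forward F* = (S − I)·e^(rT) = (320.77 − 19.1071)·e^0.069675 = 301.6629 × 1.072160 = 323.4309
Market R$336.09 > fair 323.4309: forward overpriced → cash-and-carry (borrow at r, buy the stock and collect the dividends, short the forward).
Profit at T = |F_mkt − F*| = |336.09 − 323.4309| = R$12.66 per share

R$12.66 per share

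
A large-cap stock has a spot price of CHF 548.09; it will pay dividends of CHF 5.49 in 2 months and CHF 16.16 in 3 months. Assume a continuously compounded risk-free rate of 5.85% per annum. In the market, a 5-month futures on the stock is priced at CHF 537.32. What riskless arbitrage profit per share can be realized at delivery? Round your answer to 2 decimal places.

CHF 2.40 per share

PV(dividends) I = 5.49·e^(−0.0585·2/12) + 16.16·e^(−0.0585·3/12) = 21.3621
Fair futures F* = (S − I)·e^(rT) = (548.09 − 21.3621)·e^0.024375 = 526.7279 × 1.024674 = 539.7244
Market CHF 537.32 < fair 539.7244: forward underpriced → reverse cash-and-carry (short the stock, invest proceeds at r, pay the dividends, go long the forward).
Profit at T = |F_mkt − F*| = |537.32 − 539.7244| = CHF 2.40 per share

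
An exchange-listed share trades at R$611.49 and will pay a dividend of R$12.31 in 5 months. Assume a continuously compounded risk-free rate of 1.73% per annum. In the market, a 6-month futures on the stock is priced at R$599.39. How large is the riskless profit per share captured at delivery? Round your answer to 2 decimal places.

PV(dividends) I = 12.31·e^(−0.0173·5/12) = 12.2216
Fair futures F* = (S − I)·e^(rT) = (611.49 − 12.2216)·e^0.008650 = 599.2684 × 1.008688 = 604.4748
Market R$599.39 < fair 604.4748: forward underpriced → reverse cash-and-carry (short the stock, invest proceeds at r, pay the dividends, go long the forward).
Profit at T = |F_mkt − F*| = |599.39 − 604.4748| = R$5.08 per share

R$5.08 per share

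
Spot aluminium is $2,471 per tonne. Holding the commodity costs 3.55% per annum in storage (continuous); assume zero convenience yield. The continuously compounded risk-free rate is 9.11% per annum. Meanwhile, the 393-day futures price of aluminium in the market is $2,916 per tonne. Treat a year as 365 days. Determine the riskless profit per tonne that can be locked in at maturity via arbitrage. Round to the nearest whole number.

$84 per tonne

Fair futures: F* = S·e^(carry·T), with carry = (r + u) = 0.0911 + 0.0355 = 0.1266
F* = 2471 · e^(0.1266 × 393/365) = 2471 · e^0.136312 = 2471 × 1.146039 = $2831.8624
Market $2916 > fair $2831.8624: forward overpriced → cash-and-carry (buy spot, short the forward).
At maturity, profit = |F_mkt − F*| = |2916 − 2831.8624| = $84 per tonne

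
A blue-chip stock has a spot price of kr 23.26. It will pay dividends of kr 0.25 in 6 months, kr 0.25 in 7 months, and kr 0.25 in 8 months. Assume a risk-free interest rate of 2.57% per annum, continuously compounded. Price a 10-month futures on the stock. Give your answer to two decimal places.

PV(dividends) I = 0.25·e^(−0.0257·6/12) + 0.25·e^(−0.0257·7/12) + 0.25·e^(−0.0257·8/12)
I = 0.2468 + 0.2463 + 0.2458 = 0.7389
F = (S − I)·e^(rT) = (23.26 − 0.7389) · e^(0.0257·10/12)
= 22.5211 · e^0.021417 = 22.5211 × 1.021648 = kr 23.01

kr 23.01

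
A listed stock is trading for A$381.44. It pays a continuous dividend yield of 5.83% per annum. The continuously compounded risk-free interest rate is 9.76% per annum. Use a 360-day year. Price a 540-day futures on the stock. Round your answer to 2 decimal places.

A$404.60

F = S·e^((r − q)T) = 381.44 · e^((0.0976 − 0.0583) × 540/360)
= 381.44 · e^0.058950 = 381.44 × 1.060722
F = A$404.60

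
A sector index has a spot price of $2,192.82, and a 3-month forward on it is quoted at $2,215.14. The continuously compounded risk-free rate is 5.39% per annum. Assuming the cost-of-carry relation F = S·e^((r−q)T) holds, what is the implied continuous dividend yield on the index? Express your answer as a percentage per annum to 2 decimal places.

From F = S·e^((r−q)T): (r − q) = ln(F/S)/T
ln(2215.14/2192.82) = ln(1.010179) = 0.010128
(r − q) = 0.010128 / (3/12) = 0.040512
q = r − ln(F/S)/T = 0.0539 − 0.040512 = 0.013388
q = 1.34%

1.34%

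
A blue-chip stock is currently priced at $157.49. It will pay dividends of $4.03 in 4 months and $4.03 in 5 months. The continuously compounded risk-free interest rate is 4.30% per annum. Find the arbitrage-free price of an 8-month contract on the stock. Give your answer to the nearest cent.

PV(dividends) I = 4.03·e^(−0.0430·4/12) + 4.03·e^(−0.0430·5/12)
I = 3.9726 + 3.9584 = 7.9310
F = (S − I)·e^(rT) = (157.49 − 7.9310) · e^(0.0430·8/12)
= 149.5590 · e^0.028667 = 149.5590 × 1.029082 = $153.91

$153.91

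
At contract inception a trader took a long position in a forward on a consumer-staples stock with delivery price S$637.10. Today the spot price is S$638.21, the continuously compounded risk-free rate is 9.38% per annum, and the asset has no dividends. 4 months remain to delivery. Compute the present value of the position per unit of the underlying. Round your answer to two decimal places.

Current fair forward for the remaining 4 months: F = S·e^(r·T), r = 0.0938
F = 638.21 · e^(0.0938 × 4/12) = 638.21 × 1.031761 = 658.4802
Value of long forward = (F − K)·e^(−rT) = (658.4802 − 637.10) · e^(−0.0938·4/12)
= 21.3802 × 0.969217 = 20.72

S$20.72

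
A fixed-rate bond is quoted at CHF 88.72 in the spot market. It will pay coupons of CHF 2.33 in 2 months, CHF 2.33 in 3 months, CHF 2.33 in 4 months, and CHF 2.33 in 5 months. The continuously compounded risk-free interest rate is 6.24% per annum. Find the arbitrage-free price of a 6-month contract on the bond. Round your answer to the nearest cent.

CHF 82.09

PV(coupons) I = 2.33·e^(−0.0624·2/12) + 2.33·e^(−0.0624·3/12) + 2.33·e^(−0.0624·4/12) + 2.33·e^(−0.0624·5/12)
I = 2.3059 + 2.2939 + 2.2820 + 2.2702 = 9.1520
F = (S − I)·e^(rT) = (88.72 − 9.1520) · e^(0.0624·6/12)
= 79.5680 · e^0.031200 = 79.5680 × 1.031692 = CHF 82.09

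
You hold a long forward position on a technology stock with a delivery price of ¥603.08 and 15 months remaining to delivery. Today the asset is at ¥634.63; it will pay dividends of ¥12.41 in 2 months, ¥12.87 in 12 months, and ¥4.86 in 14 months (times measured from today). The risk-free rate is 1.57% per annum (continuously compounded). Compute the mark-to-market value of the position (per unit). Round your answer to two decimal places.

PV(remaining dividends) I = 12.41·e^(−0.0157·2/12) + 12.87·e^(−0.0157·12/12) + 4.86·e^(−0.0157·14/12) = 29.8189
Current forward F = (S − I)·e^(rT) = (634.63 − 29.8189)·e^(0.0157·15/12) = 604.8111 × 1.019819 = 616.7979
Value (long) = (F − K)·e^(−rT) = (616.7979 − 603.08) × 0.980566 = 13.4513
Value = ¥13.45

¥13.45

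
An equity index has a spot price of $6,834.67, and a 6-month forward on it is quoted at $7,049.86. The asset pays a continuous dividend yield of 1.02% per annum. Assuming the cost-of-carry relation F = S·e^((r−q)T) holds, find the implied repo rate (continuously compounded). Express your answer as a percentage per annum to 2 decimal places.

7.22%

From F = S·e^((r−q)T): (r − q) = ln(F/S)/T
ln(7049.86/6834.67) = ln(1.031485) = 0.031000
(r − q) = 0.031000 / (6/12) = 0.062000
r = ln(F/S)/T + q = 0.062000 + 0.0102 = 0.072200
r = 7.22%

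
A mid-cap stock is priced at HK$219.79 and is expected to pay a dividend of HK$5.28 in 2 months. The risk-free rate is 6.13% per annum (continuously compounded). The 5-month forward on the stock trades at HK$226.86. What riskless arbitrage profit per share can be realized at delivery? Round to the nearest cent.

PV(dividends) I = 5.28·e^(−0.0613·2/12) = 5.2263
Fair forward F* = (S − I)·e^(rT) = (219.79 − 5.2263)·e^0.025542 = 214.5637 × 1.025871 = 220.1147
Market HK$226.86 > fair 220.1147: forward overpriced → cash-and-carry (borrow at r, buy the stock and collect the dividends, short the forward).
Profit at T = |F_mkt − F*| = |226.86 − 220.1147| = HK$6.75 per share

HK$6.75 per share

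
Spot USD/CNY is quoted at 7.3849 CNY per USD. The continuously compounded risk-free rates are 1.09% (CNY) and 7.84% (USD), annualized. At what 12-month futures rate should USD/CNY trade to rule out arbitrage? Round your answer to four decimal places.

6.9029

F = S·e^((r_CNY − r_USD)T) = 7.3849 · e^((0.0109 − 0.0784) × 12/12)
= 7.3849 · e^-0.067500 = 7.3849 × 0.934728
F = 6.9029 CNY per USD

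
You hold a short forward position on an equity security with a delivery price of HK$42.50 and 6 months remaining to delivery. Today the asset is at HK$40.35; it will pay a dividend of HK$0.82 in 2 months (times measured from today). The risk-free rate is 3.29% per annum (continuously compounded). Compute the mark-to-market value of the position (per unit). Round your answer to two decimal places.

PV(remaining dividends) I = 0.82·e^(−0.0329·2/12) = 0.8155
Current forward F = (S − I)·e^(rT) = (40.35 − 0.8155)·e^(0.0329·6/12) = 39.5345 × 1.016586 = 40.1902
Value (long) = (F − K)·e^(−rT) = (40.1902 − 42.50) × 0.983685 = -2.2721
Short position value = −(long value) = HK$2.27

HK$2.27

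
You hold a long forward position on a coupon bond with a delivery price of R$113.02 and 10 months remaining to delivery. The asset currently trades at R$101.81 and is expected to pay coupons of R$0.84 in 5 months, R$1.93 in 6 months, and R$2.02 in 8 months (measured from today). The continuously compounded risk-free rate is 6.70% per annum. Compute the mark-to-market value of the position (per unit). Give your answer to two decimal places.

-R$9.69

PV(remaining coupons) I = 0.84·e^(−0.0670·5/12) + 1.93·e^(−0.0670·6/12) + 2.02·e^(−0.0670·8/12) = 4.6150
Current forward F = (S − I)·e^(rT) = (101.81 − 4.6150)·e^(0.0670·10/12) = 97.1950 × 1.057421 = 102.7760
Value (long) = (F − K)·e^(−rT) = (102.7760 − 113.02) × 0.945697 = -9.6877
Value = -R$9.69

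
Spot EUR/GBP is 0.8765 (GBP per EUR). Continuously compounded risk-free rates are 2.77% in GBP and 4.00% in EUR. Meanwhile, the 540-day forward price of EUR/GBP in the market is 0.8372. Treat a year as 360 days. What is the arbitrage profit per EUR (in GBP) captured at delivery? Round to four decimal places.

0.0233 per EUR (in GBP)

Fair forward: F* = S·e^(carry·T), with carry = (r_GBP − r_EUR) = 0.0277 − 0.0400 = -0.0123
F* = 0.8765 · e^(-0.0123 × 540/360) = 0.8765 · e^-0.018450 = 0.8765 × 0.981719 = 0.8605
Market 0.8372 < fair 0.8605: forward underpriced → reverse cash-and-carry (short spot, go long the forward).
At maturity, profit = |F_mkt − F*| = |0.8372 − 0.8605| = 0.0233 per EUR (in GBP)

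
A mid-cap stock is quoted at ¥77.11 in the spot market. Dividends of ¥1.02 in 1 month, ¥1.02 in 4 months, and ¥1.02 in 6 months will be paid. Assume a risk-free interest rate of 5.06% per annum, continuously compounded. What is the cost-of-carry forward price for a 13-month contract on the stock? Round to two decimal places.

PV(dividends) I = 1.02·e^(−0.0506·1/12) + 1.02·e^(−0.0506·4/12) + 1.02·e^(−0.0506·6/12)
I = 1.0157 + 1.0029 + 0.9945 = 3.0131
F = (S − I)·e^(rT) = (77.11 − 3.0131) · e^(0.0506·13/12)
= 74.0969 · e^0.054817 = 74.0969 × 1.056347 = ¥78.27

¥78.27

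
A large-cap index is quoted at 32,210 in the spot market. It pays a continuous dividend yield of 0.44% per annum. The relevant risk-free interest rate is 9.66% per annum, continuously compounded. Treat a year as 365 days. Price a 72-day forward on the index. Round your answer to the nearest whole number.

32,801

F = S·e^((r − q)T) = 32210 · e^((0.0966 − 0.0044) × 72/365)
= 32210 · e^0.018187 = 32210 × 1.018353
F = 32,801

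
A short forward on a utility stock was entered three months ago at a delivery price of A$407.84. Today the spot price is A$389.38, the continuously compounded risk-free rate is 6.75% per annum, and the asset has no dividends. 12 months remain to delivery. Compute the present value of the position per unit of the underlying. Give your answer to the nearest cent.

-A$8.16

Current fair forward for the remaining 12 months: F = S·e^(r·T), r = 0.0675
F = 389.38 · e^(0.0675 × 12/12) = 389.38 × 1.069830 = 416.5704
Value of long forward = (F − K)·e^(−rT) = (416.5704 − 407.84) · e^(−0.0675·12/12)
= 8.7304 × 0.934728 = 8.16
Short position value = −(long value) = -A$8.16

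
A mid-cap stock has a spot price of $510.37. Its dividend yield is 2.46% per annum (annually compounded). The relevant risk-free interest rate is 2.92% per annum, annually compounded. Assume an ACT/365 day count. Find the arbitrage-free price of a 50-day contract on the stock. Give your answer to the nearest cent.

F = S · (1+r)^T / (1+q)^T
= 510.37 × 1.003950 / 1.003335 = 510.37 × 1.000613
F = $510.68

$510.68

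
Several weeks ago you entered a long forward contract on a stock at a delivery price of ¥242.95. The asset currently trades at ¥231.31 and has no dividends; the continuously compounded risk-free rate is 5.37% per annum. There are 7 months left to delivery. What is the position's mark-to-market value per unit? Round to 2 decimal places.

Current fair forward for the remaining 7 months: F = S·e^(r·T), r = 0.0537
F = 231.31 · e^(0.0537 × 7/12) = 231.31 × 1.031821 = 238.6705
Value of long forward = (F − K)·e^(−rT) = (238.6705 − 242.95) · e^(−0.0537·7/12)
= -4.2795 × 0.969161 = -4.15

-¥4.15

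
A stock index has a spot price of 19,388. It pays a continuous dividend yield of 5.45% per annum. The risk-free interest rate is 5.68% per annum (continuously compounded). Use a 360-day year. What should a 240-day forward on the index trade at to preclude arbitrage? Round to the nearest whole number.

F = S·e^((r − q)T) = 19388 · e^((0.0568 − 0.0545) × 240/360)
= 19388 · e^0.001533 = 19388 × 1.001534
F = 19,418

19,418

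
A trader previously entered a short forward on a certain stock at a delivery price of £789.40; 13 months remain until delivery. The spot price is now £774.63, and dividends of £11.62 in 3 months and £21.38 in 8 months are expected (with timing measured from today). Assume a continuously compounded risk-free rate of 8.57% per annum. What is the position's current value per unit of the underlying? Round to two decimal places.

-£23.65

PV(remaining dividends) I = 11.62·e^(−0.0857·3/12) + 21.38·e^(−0.0857·8/12) = 31.5664
Current forward F = (S − I)·e^(rT) = (774.63 − 31.5664)·e^(0.0857·13/12) = 743.0636 × 1.097288 = 815.3548
Value (long) = (F − K)·e^(−rT) = (815.3548 − 789.40) × 0.911338 = 23.6536
Short position value = −(long value) = -£23.65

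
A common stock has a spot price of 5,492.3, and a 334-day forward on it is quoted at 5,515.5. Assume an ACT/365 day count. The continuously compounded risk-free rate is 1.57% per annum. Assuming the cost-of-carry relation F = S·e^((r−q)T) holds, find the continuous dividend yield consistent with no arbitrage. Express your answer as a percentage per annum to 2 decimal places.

From F = S·e^((r−q)T): (r − q) = ln(F/S)/T
ln(5515.5/5492.3) = ln(1.004224) = 0.004215
(r − q) = 0.004215 / (334/365) = 0.004606
q = r − ln(F/S)/T = 0.0157 − 0.004606 = 0.011094
q = 1.11%

1.11%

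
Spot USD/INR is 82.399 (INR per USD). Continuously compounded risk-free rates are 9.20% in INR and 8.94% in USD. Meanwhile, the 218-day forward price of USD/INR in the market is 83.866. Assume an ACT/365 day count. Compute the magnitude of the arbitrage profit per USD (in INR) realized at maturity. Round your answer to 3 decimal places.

1.339 per USD (in INR)

Fair forward: F* = S·e^(carry·T), with carry = (r_INR − r_USD) = 0.0920 − 0.0894 = 0.0026
F* = 82.399 · e^(0.0026 × 218/365) = 82.399 · e^0.001553 = 82.399 × 1.001554 = 82.5270
Market 83.866 > fair 82.5270: forward overpriced → cash-and-carry (buy spot, short the forward).
At maturity, profit = |F_mkt − F*| = |83.866 − 82.5270| = 1.339 per USD (in INR)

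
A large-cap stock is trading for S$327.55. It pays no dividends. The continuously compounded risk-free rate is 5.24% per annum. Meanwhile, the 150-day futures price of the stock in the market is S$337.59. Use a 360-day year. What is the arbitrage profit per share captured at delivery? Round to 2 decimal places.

S$2.81 per share

Fair futures: F* = S·e^(carry·T), with carry = r = 0.0524
F* = 327.55 · e^(0.0524 × 150/360) = 327.55 · e^0.021833 = 327.55 × 1.022073 = S$334.7800
Market S$337.59 > fair S$334.7800: forward overpriced → cash-and-carry (buy spot, short the forward).
At maturity, profit = |F_mkt − F*| = |337.59 − 334.7800| = S$2.81 per share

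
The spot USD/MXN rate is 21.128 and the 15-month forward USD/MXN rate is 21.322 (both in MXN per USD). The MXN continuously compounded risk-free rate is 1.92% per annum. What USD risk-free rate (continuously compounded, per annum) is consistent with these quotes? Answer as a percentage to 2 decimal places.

1.19%

F = S·e^((r_MXN − r_USD)T) ⇒ r_USD = r_MXN − ln(F/S)/T
ln(21.322/21.128) = 0.009140; /(15/12) = 0.007312
r_USD = 0.0192 − 0.007312 = 0.011888
r_USD = 1.19%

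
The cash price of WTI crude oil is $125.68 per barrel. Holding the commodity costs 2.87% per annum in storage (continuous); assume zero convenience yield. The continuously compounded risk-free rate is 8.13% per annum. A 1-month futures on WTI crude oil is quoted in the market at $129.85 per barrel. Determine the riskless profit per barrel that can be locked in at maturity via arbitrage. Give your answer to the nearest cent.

Fair futures: F* = S·e^(carry·T), with carry = (r + u) = 0.0813 + 0.0287 = 0.1100
F* = 125.68 · e^(0.1100 × 1/12) = 125.68 · e^0.009167 = 125.68 × 1.009209 = $126.8374
Market $129.85 > fair $126.8374: forward overpriced → cash-and-carry (buy spot, short the forward).
At maturity, profit = |F_mkt − F*| = |129.85 − 126.8374| = $3.01 per barrel

$3.01 per barrel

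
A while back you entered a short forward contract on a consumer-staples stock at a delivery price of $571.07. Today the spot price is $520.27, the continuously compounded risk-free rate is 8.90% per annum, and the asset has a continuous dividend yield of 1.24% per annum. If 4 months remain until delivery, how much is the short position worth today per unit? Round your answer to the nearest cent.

Current fair forward for the remaining 4 months: F = S·e^((r − q)·T), (r − q) = 0.0890 − 0.0124 = 0.0766
F = 520.27 · e^(0.0766 × 4/12) = 520.27 × 1.025862 = 533.7252
Value of long forward = (F − K)·e^(−rT) = (533.7252 − 571.07) · e^(−0.0890·4/12)
= -37.3448 × 0.970769 = -36.25
Short position value = −(long value) = $36.25

$36.25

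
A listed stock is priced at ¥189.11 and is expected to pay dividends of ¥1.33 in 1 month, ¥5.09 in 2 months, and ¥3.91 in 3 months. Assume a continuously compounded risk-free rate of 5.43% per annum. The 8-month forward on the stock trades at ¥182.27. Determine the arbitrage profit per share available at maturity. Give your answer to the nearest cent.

PV(dividends) I = 1.33·e^(−0.0543·1/12) + 5.09·e^(−0.0543·2/12) + 3.91·e^(−0.0543·3/12) = 10.2254
Fair forward F* = (S − I)·e^(rT) = (189.11 − 10.2254)·e^0.036200 = 178.8846 × 1.036863 = 185.4788
Market ¥182.27 < fair 185.4788: forward underpriced → reverse cash-and-carry (short the stock, invest proceeds at r, pay the dividends, go long the forward).
Profit at T = |F_mkt − F*| = |182.27 − 185.4788| = ¥3.21 per share

¥3.21 per share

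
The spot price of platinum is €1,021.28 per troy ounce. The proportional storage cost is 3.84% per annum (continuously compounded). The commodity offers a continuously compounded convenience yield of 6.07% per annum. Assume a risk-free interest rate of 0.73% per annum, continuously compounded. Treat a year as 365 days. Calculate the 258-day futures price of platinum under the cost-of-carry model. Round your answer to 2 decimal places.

Net carry = r + u − y = 0.0073 + 0.0384 − 0.0607 = -0.0150
F = S·e^((r+u−y)T) = 1021.28 · e^(-0.0150 × 258/365) = 1021.28 · e^-0.01060274
= 1021.28 × 0.98945327 = €1,010.51 per troy ounce

€1,010.51 per troy ounce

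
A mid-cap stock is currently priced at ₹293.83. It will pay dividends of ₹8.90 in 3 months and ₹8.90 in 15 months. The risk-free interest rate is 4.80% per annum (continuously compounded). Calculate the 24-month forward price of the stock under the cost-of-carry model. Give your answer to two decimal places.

₹304.53

PV(dividends) I = 8.90·e^(−0.0480·3/12) + 8.90·e^(−0.0480·15/12)
I = 8.7938 + 8.3817 = 17.1755
F = (S − I)·e^(rT) = (293.83 − 17.1755) · e^(0.0480·24/12)
= 276.6545 · e^0.096000 = 276.6545 × 1.100759 = ₹304.53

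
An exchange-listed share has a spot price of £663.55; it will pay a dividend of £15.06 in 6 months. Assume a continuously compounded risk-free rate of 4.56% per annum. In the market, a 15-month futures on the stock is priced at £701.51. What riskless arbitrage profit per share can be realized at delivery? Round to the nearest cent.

PV(dividends) I = 15.06·e^(−0.0456·6/12) = 14.7205
Fair futures F* = (S − I)·e^(rT) = (663.55 − 14.7205)·e^0.057000 = 648.8295 × 1.058656 = 686.8872
Market £701.51 > fair 686.8872: forward overpriced → cash-and-carry (borrow at r, buy the stock and collect the dividends, short the forward).
Profit at T = |F_mkt − F*| = |701.51 − 686.8872| = £14.62 per share

£14.62 per share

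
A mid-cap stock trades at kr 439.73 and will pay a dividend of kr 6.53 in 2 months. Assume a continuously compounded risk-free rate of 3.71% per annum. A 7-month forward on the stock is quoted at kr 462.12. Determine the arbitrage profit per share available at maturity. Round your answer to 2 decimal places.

kr 19.40 per share

PV(dividends) I = 6.53·e^(−0.0371·2/12) = 6.4897
Fair forward F* = (S − I)·e^(rT) = (439.73 − 6.4897)·e^0.021642 = 433.2403 × 1.021878 = 442.7187
Market kr 462.12 > fair 442.7187: forward overpriced → cash-and-carry (borrow at r, buy the stock and collect the dividends, short the forward).
Profit at T = |F_mkt − F*| = |462.12 − 442.7187| = kr 19.40 per share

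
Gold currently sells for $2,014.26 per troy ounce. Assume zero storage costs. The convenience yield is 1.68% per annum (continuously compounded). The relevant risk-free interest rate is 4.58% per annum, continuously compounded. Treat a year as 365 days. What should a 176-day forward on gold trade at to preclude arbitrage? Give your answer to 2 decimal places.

$2,042.62 per troy ounce

Net carry = r + u − y = 0.0458 + 0.0000 − 0.0168 = 0.0290
F = S·e^((r+u−y)T) = 2014.26 · e^(0.0290 × 176/365) = 2014.26 · e^0.01398356
= 2014.26 × 1.01408179 = $2,042.62 per troy ounce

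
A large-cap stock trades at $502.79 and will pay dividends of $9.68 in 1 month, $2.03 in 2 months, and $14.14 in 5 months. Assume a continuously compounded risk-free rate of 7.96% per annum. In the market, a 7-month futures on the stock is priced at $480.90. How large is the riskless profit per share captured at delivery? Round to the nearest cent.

PV(dividends) I = 9.68·e^(−0.0796·1/12) + 2.03·e^(−0.0796·2/12) + 14.14·e^(−0.0796·5/12) = 25.2980
Fair futures F* = (S − I)·e^(rT) = (502.79 − 25.2980)·e^0.046433 = 477.4920 × 1.047528 = 500.1862
Market $480.90 < fair 500.1862: forward underpriced → reverse cash-and-carry (short the stock, invest proceeds at r, pay the dividends, go long the forward).
Profit at T = |F_mkt − F*| = |480.90 − 500.1862| = $19.29 per share

$19.29 per share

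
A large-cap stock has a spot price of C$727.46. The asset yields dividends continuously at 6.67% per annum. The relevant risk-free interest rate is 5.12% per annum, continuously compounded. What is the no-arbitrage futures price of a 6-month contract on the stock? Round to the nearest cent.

F = S·e^((r − q)T) = 727.46 · e^((0.0512 − 0.0667) × 6/12)
= 727.46 · e^-0.007750 = 727.46 × 0.992280
F = C$721.84

C$721.84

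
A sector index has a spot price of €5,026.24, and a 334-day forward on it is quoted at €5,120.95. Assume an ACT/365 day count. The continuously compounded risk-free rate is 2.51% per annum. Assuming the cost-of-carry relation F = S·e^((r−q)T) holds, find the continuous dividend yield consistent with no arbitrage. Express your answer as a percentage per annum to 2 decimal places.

From F = S·e^((r−q)T): (r − q) = ln(F/S)/T
ln(5120.95/5026.24) = ln(1.018843) = 0.018668
(r − q) = 0.018668 / (334/365) = 0.020401
q = r − ln(F/S)/T = 0.0251 − 0.020401 = 0.004699
q = 0.47%

0.47%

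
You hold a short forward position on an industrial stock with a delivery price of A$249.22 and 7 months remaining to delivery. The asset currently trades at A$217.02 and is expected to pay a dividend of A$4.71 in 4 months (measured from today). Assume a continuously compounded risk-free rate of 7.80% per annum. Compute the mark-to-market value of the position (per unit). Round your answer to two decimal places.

A$25.70

PV(remaining dividends) I = 4.71·e^(−0.0780·4/12) = 4.5891
Current forward F = (S − I)·e^(rT) = (217.02 − 4.5891)·e^(0.0780·7/12) = 212.4309 × 1.046551 = 222.3198
Value (long) = (F − K)·e^(−rT) = (222.3198 − 249.22) × 0.955520 = -25.7037
Short position value = −(long value) = A$25.70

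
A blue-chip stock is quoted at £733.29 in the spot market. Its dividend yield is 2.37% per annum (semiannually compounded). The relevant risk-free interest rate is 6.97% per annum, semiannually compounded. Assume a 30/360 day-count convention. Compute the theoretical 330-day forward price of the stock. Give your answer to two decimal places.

£764.14

F = S · (1+r/2)^(2T) / (1+q/2)^(2T)
= 733.29 × 1.064818 / 1.021832 = 733.29 × 1.042068
F = £764.14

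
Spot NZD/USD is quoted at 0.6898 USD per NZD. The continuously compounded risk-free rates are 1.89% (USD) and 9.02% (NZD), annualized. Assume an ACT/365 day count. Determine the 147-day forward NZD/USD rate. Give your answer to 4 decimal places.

0.6703

F = S·e^((r_USD − r_NZD)T) = 0.6898 · e^((0.0189 − 0.0902) × 147/365)
= 0.6898 · e^-0.028715 = 0.6898 × 0.971693
F = 0.6703 USD per NZD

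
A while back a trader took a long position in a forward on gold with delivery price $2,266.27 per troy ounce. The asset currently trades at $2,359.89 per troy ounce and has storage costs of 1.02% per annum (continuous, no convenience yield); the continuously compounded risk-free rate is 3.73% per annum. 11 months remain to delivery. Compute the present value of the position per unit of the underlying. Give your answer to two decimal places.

Current fair forward for the remaining 11 months: F = S·e^((r + u)·T), (r + u) = 0.0373 + 0.0102 = 0.0475
F = 2359.89 · e^(0.0475 × 11/12) = 2359.89 × 1.04450351 = 2464.9134
Value of long forward = (F − K)·e^(−rT) = (2464.9134 − 2266.27) · e^(−0.0373·11/12)
= 198.6434 × 0.96638626 = 191.97

$191.97 per troy ounce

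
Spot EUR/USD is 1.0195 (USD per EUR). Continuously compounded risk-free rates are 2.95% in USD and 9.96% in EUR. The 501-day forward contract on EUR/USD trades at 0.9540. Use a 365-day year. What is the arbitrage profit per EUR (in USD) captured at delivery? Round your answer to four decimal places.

0.0280 per EUR (in USD)

Fair forward: F* = S·e^(carry·T), with carry = (r_USD − r_EUR) = 0.0295 − 0.0996 = -0.0701
F* = 1.0195 · e^(-0.0701 × 501/365) = 1.0195 · e^-0.096219 = 1.0195 × 0.908265 = 0.9260
Market 0.9540 > fair 0.9260: forward overpriced → cash-and-carry (buy spot, short the forward).
At maturity, profit = |F_mkt − F*| = |0.9540 − 0.9260| = 0.0280 per EUR (in USD)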